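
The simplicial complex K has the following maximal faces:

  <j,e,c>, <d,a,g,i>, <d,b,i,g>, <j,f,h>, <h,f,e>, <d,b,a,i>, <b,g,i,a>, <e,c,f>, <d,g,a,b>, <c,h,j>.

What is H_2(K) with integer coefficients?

Take the total order a < b < c < d < e < f < g < h < i < j on the vertex set. Then K (dimension 3) consists of the simplices:

  0-simplices (10): a, b, c, d, e, f, g, h, i, j
  1-simplices (20): ab, ad, ag, ai, bd, bg, bi, ce, cf, ch, cj, dg, di, ef, eh, ej, fh, fj, gi, hj
  2-simplices (15): abd, abg, abi, adg, adi, agi, bdg, bdi, bgi, cef, cej, chj, dgi, efh, fhj
  3-simplices (5): abdg, abdi, abgi, adgi, bdgi

so the chain groups are C_0 ≅ Z^10, C_1 ≅ Z^20, C_2 ≅ Z^15, C_3 ≅ Z^5.

∂_1: C_1 → C_0 is given by ∂[p,q] = [q] − [p]. For instance
  ∂ef = f − e.
The resulting 10×20 matrix has rank 8, and its Smith normal form has invariant factors (1,1,1,1,1,1,1,1).

The boundary map ∂_2: C_2 → C_1 acts by ∂[p,q,r] = [q,r] − [p,r] + [p,q]. For instance
  ∂dgi = gi − di + dg,
  ∂cef = ef − cf + ce.
As a 20×15 matrix over Z this has rank 11, with invariant factors (1,1,1,1,1,1,1,1,1,1,1).

The boundary map ∂_3: C_3 → C_2 sends each 3-simplex σ to the alternating sum Σ_i (−1)^i (σ with its i-th vertex removed). For instance
  ∂bdgi = dgi − bgi + bdi − bdg,
  ∂abdg = bdg − adg + abg − abd.
The 15×5 boundary matrix has rank 4 and Smith normal form diag(1,1,1,1).

Reading off H_k = ker ∂_k / im ∂_{k+1}:

  H_2: rank ker ∂_2 − rank ∂_3 = (15 − 11) − 4 = 0, and the invariant factors of ∂_3 are all 1, so H_2 ≅ 0.

H_2 = 0.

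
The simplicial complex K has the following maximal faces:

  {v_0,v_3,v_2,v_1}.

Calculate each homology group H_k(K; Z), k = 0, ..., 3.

H_0 ≅ Z,  H_1 = 0,  H_2 = 0,  H_3 = 0.

We work with the vertex ordering v_0 < v_1 < v_2 < v_3. The simplices of K, each written with vertices in increasing order, are:

  0-simplices (4): [v_0], [v_1], [v_2], [v_3]
  1-simplices (6): [v_0,v_1], [v_0,v_2], [v_0,v_3], [v_1,v_2], [v_1,v_3], [v_2,v_3]
  2-simplices (4): [v_0,v_1,v_2], [v_0,v_1,v_3], [v_0,v_2,v_3], [v_1,v_2,v_3]
  3-simplices (1): [v_0,v_1,v_2,v_3]

giving chain groups C_0 ≅ Z^4, C_1 ≅ Z^6, C_2 ≅ Z^4, C_3 ≅ Z^1.

Boundary ∂_1: C_1 → C_0 is given by ∂[p,q] = [q] − [p]. For instance
  ∂[v_1,v_3] = [v_3] − [v_1].
This gives a 4×6 integer matrix of rank 3; reducing to Smith normal form yields diagonal entries (1,1,1).

Boundary ∂_2: C_2 → C_1 sends each 2-simplex [p,q,r] to [q,r] − [p,r] + [p,q]. For instance
  ∂[v_1,v_2,v_3] = [v_2,v_3] − [v_1,v_3] + [v_1,v_2],
  ∂[v_0,v_1,v_3] = [v_1,v_3] − [v_0,v_3] + [v_0,v_1].
The 6×4 boundary matrix has rank 3 and Smith normal form diag(1,1,1).

∂_3: C_3 → C_2 sends each 3-simplex σ to the alternating sum Σ_i (−1)^i (σ with its i-th vertex removed). For instance
  ∂[v_0,v_1,v_2,v_3] = [v_1,v_2,v_3] − [v_0,v_2,v_3] + [v_0,v_1,v_3] − [v_0,v_1,v_2].
The resulting 4×1 matrix has rank 1, and its Smith normal form has invariant factors (1).

Computing H_k = (kernel of ∂_k) / (image of ∂_{k+1}):

  H_0: rank C_0 − rank ∂_1 = 4 − 3 = 1, and the invariant factors of ∂_1 are all 1, so H_0 = Z.
  H_1: rank ker ∂_1 − rank ∂_2 = (6 − 3) − 3 = 0, and the invariant factors of ∂_2 are all 1, so H_1 = 0.
  H_2: rank ker ∂_2 − rank ∂_3 = (4 − 3) − 1 = 0, and the invariant factors of ∂_3 are all 1, so H_2 = 0.
  H_3: rank ker ∂_3 − rank ∂_4 = (1 − 1) − 0 = 0, and there is no ∂_4, so H_3 = 0.

(K is a triangulation of the 3-simplex.)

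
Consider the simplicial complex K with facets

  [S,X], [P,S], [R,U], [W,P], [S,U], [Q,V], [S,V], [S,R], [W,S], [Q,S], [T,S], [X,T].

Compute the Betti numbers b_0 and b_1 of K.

b_0 = 1, b_1 = 4.

Take the total order P < Q < R < S < T < U < V < W < X on the vertex set. Then K (dimension 1) consists of the simplices:

  0-simplices (9): P, Q, R, S, T, U, V, W, X
  1-simplices (12): PS, PW, QS, QV, RS, RU, ST, SU, SV, SW, SX, TX

Hence C_0 ≅ Z^9, C_1 ≅ Z^12.

∂_1: C_1 → C_0 is given by ∂[p,q] = [q] − [p]. For instance
  ∂QV = V − Q.
The 9×12 boundary matrix has rank 8 and Smith normal form diag(1,1,1,1,1,1,1,1).

From H_k ≅ ker(∂_k) / im(∂_{k+1}) we obtain:

  H_0: rank C_0 − rank ∂_1 = 9 − 8 = 1, and the invariant factors of ∂_1 are all 1, so H_0 ≅ Z.
  H_1: rank ker ∂_1 − rank ∂_2 = (12 − 8) − 0 = 4, and there is no ∂_2, so H_1 ≅ Z^4.

As a check, the Euler characteristic is 9 − 12 = -3, which agrees with 1 − 4 = -3.

Hence the Betti numbers are b_0 = 1, b_1 = 4.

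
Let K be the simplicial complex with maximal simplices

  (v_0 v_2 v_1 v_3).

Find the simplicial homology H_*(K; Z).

Order the vertices as v_0 < v_1 < v_2 < v_3. Listing each simplex with vertices in this order, K has dimension 3 with simplices:

  0-simplices (4): [v_0], [v_1], [v_2], [v_3]
  1-simplices (6): [v_0,v_1], [v_0,v_2], [v_0,v_3], [v_1,v_2], [v_1,v_3], [v_2,v_3]
  2-simplices (4): [v_0,v_1,v_2], [v_0,v_1,v_3], [v_0,v_2,v_3], [v_1,v_2,v_3]
  3-simplices (1): [v_0,v_1,v_2,v_3]

Hence C_0 ≅ Z^4, C_1 ≅ Z^6, C_2 ≅ Z^4, C_3 ≅ Z^1.

∂_1: C_1 → C_0 is given by ∂[p,q] = [q] − [p]. For instance
  ∂[v_0,v_1] = [v_1] − [v_0].
As a 4×6 matrix over Z this has rank 3, with invariant factors (1,1,1).

Boundary ∂_2: C_2 → C_1 sends each 2-simplex [p,q,r] to [q,r] − [p,r] + [p,q]. For instance
  ∂[v_0,v_1,v_2] = [v_1,v_2] − [v_0,v_2] + [v_0,v_1],
  ∂[v_0,v_1,v_3] = [v_1,v_3] − [v_0,v_3] + [v_0,v_1].
The resulting 6×4 matrix has rank 3, and its Smith normal form has invariant factors (1,1,1).

Boundary ∂_3: C_3 → C_2 sends each 3-simplex σ to the alternating sum Σ_i (−1)^i (σ with its i-th vertex removed). For instance
  ∂[v_0,v_1,v_2,v_3] = [v_1,v_2,v_3] − [v_0,v_2,v_3] + [v_0,v_1,v_3] − [v_0,v_1,v_2].
This gives a 4×1 integer matrix of rank 1; reducing to Smith normal form yields diagonal entries (1).

From H_k ≅ ker(∂_k) / im(∂_{k+1}) we obtain:

  H_0: rank C_0 − rank ∂_1 = 4 − 3 = 1, and the invariant factors of ∂_1 are all 1, so H_0 ≅ Z.
  H_1: rank ker ∂_1 − rank ∂_2 = (6 − 3) − 3 = 0, and the invariant factors of ∂_2 are all 1, so H_1 ≅ 0.
  H_2: rank ker ∂_2 − rank ∂_3 = (4 − 3) − 1 = 0, and the invariant factors of ∂_3 are all 1, so H_2 ≅ 0.
  H_3: rank ker ∂_3 − rank ∂_4 = (1 − 1) − 0 = 0, and there is no ∂_4, so H_3 ≅ 0.

H_0 ≅ Z,  H_1 = 0,  H_2 = 0,  H_3 = 0.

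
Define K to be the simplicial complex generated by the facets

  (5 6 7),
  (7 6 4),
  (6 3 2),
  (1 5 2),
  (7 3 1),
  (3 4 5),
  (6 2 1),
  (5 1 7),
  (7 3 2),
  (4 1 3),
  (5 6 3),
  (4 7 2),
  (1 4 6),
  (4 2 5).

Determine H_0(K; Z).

Order the vertices as 1 < 2 < 3 < 4 < 5 < 6 < 7. Listing each simplex with vertices in this order, K has dimension 2 with simplices:

  0-simplices (7): [1], [2], [3], [4], [5], [6], [7]
  1-simplices (21): [1,2], [1,3], [1,4], [1,5], [1,6], [1,7], [2,3], [2,4], [2,5], [2,6], [2,7], [3,4], [3,5], [3,6], [3,7], [4,5], [4,6], [4,7], [5,6], [5,7], [6,7]
  2-simplices (14): [1,2,5], [1,2,6], [1,3,4], [1,3,7], [1,4,6], [1,5,7], [2,3,6], [2,3,7], [2,4,5], [2,4,7], [3,4,5], [3,5,6], [4,6,7], [5,6,7]

so the chain groups are C_0 ≅ Z^7, C_1 ≅ Z^21, C_2 ≅ Z^14.

Boundary ∂_1: C_1 → C_0 sends each edge [p,q] (with p < q) to q − p.
As a 7×21 matrix over Z this has rank 6, with invariant factors (1,1,1,1,1,1).

The boundary map ∂_2: C_2 → C_1 acts by ∂[p,q,r] = [q,r] − [p,r] + [p,q]. For instance
  ∂[1,4,6] = [4,6] − [1,6] + [1,4],
  ∂[5,6,7] = [6,7] − [5,7] + [5,6].
The resulting 21×14 matrix has rank 13, and its Smith normal form has invariant factors (1,1,1,1,1,1,1,1,1,1,1,1,1).

Now H_k = ker ∂_k / im ∂_{k+1}, so:

  H_0: rank C_0 − rank ∂_1 = 7 − 6 = 1, and the invariant factors of ∂_1 are all 1, so H_0 = Z.

H_0 ≅ Z.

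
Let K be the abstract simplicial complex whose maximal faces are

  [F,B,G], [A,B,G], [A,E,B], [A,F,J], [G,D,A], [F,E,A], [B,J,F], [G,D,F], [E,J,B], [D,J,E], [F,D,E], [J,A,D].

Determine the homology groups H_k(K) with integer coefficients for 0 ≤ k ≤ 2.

H_0 = Z,  H_1 = Z/2,  H_2 = 0.

Take the total order A < B < D < E < F < G < J on the vertex set. Then K (dimension 2) consists of the simplices:

  0-simplices (7): A, B, D, E, F, G, J
  1-simplices (18): AB, AD, AE, AF, AG, AJ, BE, BF, BG, BJ, DE, DF, DG, DJ, EF, EJ, FG, FJ
  2-simplices (12): ABE, ABG, ADG, ADJ, AEF, AFJ, BEJ, BFG, BFJ, DEF, DEJ, DFG

Hence C_0 ≅ Z^7, C_1 ≅ Z^18, C_2 ≅ Z^12.

∂_1: C_1 → C_0 is given by ∂[p,q] = [q] − [p].
The 7×18 boundary matrix has rank 6 and Smith normal form diag(1,1,1,1,1,1).

The boundary map ∂_2: C_2 → C_1 acts by ∂[p,q,r] = [q,r] − [p,r] + [p,q]. For instance
  ∂BFJ = FJ − BJ + BF,
  ∂AEF = EF − AF + AE.
The 18×12 boundary matrix has rank 12 and Smith normal form diag(1,1,1,1,1,1,1,1,1,1,1,2).

Computing H_k = (kernel of ∂_k) / (image of ∂_{k+1}):

  H_0: rank C_0 − rank ∂_1 = 7 − 6 = 1, and the invariant factors of ∂_1 are all 1, so H_0 ≅ Z.
  H_1: rank ker ∂_1 − rank ∂_2 = (18 − 6) − 12 = 0, and ∂_2 has invariant factor 2 > 1, so H_1 ≅ Z/2.
  H_2: rank ker ∂_2 − rank ∂_3 = (12 − 12) − 0 = 0, and there is no ∂_3, so H_2 ≅ 0.

As a check, the Euler characteristic is 7 − 18 + 12 = 1, which agrees with 1 − 0 + 0 = 1.
(K is a triangulation of the real projective plane RP^2.)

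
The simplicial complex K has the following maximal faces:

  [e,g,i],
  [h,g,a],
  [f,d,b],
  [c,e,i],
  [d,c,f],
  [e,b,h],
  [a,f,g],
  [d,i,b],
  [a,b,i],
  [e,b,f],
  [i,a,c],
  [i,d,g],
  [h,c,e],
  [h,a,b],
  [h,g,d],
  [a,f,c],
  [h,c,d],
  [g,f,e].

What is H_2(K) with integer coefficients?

We work with the vertex ordering a < b < c < d < e < f < g < h < i. The simplices of K, each written with vertices in increasing order, are:

  0-simplices (9): a, b, c, d, e, f, g, h, i
  1-simplices (27): ab, ac, af, ag, ah, ai, bd, be, bf, bh, bi, cd, ce, cf, ch, ci, df, dg, dh, di, ef, eg, eh, ei, fg, gh, gi
  2-simplices (18): abh, abi, acf, aci, afg, agh, bdf, bdi, bef, beh, cdf, cdh, ceh, cei, dgh, dgi, efg, egi

giving chain groups C_0 ≅ Z^9, C_1 ≅ Z^27, C_2 ≅ Z^18.

Boundary ∂_1: C_1 → C_0 sends each edge [p,q] (with p < q) to q − p. For instance
  ∂ac = c − a.
The 9×27 boundary matrix has rank 8 and Smith normal form diag(1,1,1,1,1,1,1,1).

∂_2: C_2 → C_1 sends each 2-simplex [p,q,r] to [q,r] − [p,r] + [p,q]. For instance
  ∂cdf = df − cf + cd,
  ∂ceh = eh − ch + ce.
The 27×18 boundary matrix has rank 17 and Smith normal form diag(1,1,1,1,1,1,1,1,1,1,1,1,1,1,1,1,1).

Computing H_k = (kernel of ∂_k) / (image of ∂_{k+1}):

  H_2: rank ker ∂_2 − rank ∂_3 = (18 − 17) − 0 = 1, and there is no ∂_3, so H_2 ≅ Z.

H_2 ≅ Z.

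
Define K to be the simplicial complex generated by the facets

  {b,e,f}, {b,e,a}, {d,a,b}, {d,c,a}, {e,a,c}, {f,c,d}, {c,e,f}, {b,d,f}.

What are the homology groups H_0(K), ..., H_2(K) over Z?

Fix the vertex order a < b < c < d < e < f and write every simplex with vertices in increasing order. Then dim K = 2 and the simplices of K are:

  0-simplices (6): a, b, c, d, e, f
  1-simplices (12): ab, ac, ad, ae, bd, be, bf, cd, ce, cf, df, ef
  2-simplices (8): abd, abe, acd, ace, bdf, bef, cdf, cef

giving chain groups C_0 ≅ Z^6, C_1 ≅ Z^12, C_2 ≅ Z^8.

The boundary map ∂_1: C_1 → C_0 maps an edge to its endpoints' difference, ∂[p,q] = q − p. For instance
  ∂ac = c − a.
This gives a 6×12 integer matrix of rank 5; reducing to Smith normal form yields diagonal entries (1,1,1,1,1).

∂_2: C_2 → C_1 sends each 2-simplex [p,q,r] to [q,r] − [p,r] + [p,q]. For instance
  ∂ace = ce − ae + ac,
  ∂abe = be − ae + ab.
The resulting 12×8 matrix has rank 7, and its Smith normal form has invariant factors (1,1,1,1,1,1,1).

From H_k ≅ ker(∂_k) / im(∂_{k+1}) we obtain:

  H_0: rank C_0 − rank ∂_1 = 6 − 5 = 1, and the invariant factors of ∂_1 are all 1, so H_0 = Z.
  H_1: rank ker ∂_1 − rank ∂_2 = (12 − 5) − 7 = 0, and the invariant factors of ∂_2 are all 1, so H_1 = 0.
  H_2: rank ker ∂_2 − rank ∂_3 = (8 − 7) − 0 = 1, and there is no ∂_3, so H_2 = Z.

H_0 = Z,  H_1 = 0,  H_2 = Z.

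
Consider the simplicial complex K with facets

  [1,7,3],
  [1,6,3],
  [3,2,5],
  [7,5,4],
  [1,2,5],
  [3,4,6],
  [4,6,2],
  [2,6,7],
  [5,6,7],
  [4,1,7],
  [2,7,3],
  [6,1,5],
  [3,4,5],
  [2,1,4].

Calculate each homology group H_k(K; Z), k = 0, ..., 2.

Order the vertices as 1 < 2 < 3 < 4 < 5 < 6 < 7. Listing each simplex with vertices in this order, K has dimension 2 with simplices:

  0-simplices (7): [1], [2], [3], [4], [5], [6], [7]
  1-simplices (21): [1,2], [1,3], [1,4], [1,5], [1,6], [1,7], [2,3], [2,4], [2,5], [2,6], [2,7], [3,4], [3,5], [3,6], [3,7], [4,5], [4,6], [4,7], [5,6], [5,7], [6,7]
  2-simplices (14): [1,2,4], [1,2,5], [1,3,6], [1,3,7], [1,4,7], [1,5,6], [2,3,5], [2,3,7], [2,4,6], [2,6,7], [3,4,5], [3,4,6], [4,5,7], [5,6,7]

giving chain groups C_0 ≅ Z^7, C_1 ≅ Z^21, C_2 ≅ Z^14.

∂_1: C_1 → C_0 is given by ∂[p,q] = [q] − [p].
This gives a 7×21 integer matrix of rank 6; reducing to Smith normal form yields diagonal entries (1,1,1,1,1,1).

∂_2: C_2 → C_1 maps a triangle to the signed sum of its edges. For instance
  ∂[1,2,5] = [2,5] − [1,5] + [1,2],
  ∂[3,4,6] = [4,6] − [3,6] + [3,4].
This gives a 21×14 integer matrix of rank 13; reducing to Smith normal form yields diagonal entries (1,1,1,1,1,1,1,1,1,1,1,1,1).

From H_k ≅ ker(∂_k) / im(∂_{k+1}) we obtain:

  H_0: rank C_0 − rank ∂_1 = 7 − 6 = 1, and the invariant factors of ∂_1 are all 1, so H_0 ≅ Z.
  H_1: rank ker ∂_1 − rank ∂_2 = (21 − 6) − 13 = 2, and the invariant factors of ∂_2 are all 1, so H_1 ≅ Z^2.
  H_2: rank ker ∂_2 − rank ∂_3 = (14 − 13) − 0 = 1, and there is no ∂_3, so H_2 ≅ Z.

(K is a triangulation of the torus T^2.)

H_0 = Z,  H_1 = Z^2,  H_2 = Z.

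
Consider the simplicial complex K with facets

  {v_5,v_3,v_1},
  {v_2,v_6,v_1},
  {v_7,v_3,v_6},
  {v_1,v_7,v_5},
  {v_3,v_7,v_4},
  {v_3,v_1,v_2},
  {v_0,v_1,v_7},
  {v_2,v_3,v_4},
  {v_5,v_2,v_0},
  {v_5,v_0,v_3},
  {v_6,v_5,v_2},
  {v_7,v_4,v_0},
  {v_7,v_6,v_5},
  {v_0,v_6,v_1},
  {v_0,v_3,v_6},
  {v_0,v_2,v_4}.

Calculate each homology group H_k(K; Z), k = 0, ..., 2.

Order the vertices as v_0 < v_1 < v_2 < v_3 < v_4 < v_5 < v_6 < v_7. Listing each simplex with vertices in this order, K has dimension 2 with simplices:

  0-simplices (8): [v_0], [v_1], [v_2], [v_3], [v_4], [v_5], [v_6], [v_7]
  1-simplices (24): (24 of them)
  2-simplices (16): (16 of them)

so the chain groups are C_0 ≅ Z^8, C_1 ≅ Z^24, C_2 ≅ Z^16.

The boundary map ∂_1: C_1 → C_0 maps an edge to its endpoints' difference, ∂[p,q] = q − p.
The 8×24 boundary matrix has rank 7 and Smith normal form diag(1,1,1,1,1,1,1).

∂_2: C_2 → C_1 acts by ∂[p,q,r] = [q,r] − [p,r] + [p,q]. For instance
  ∂[v_3,v_6,v_7] = [v_6,v_7] − [v_3,v_7] + [v_3,v_6],
  ∂[v_0,v_1,v_7] = [v_1,v_7] − [v_0,v_7] + [v_0,v_1].
As a 24×16 matrix over Z this has rank 15, with invariant factors (1,1,1,1,1,1,1,1,1,1,1,1,1,1,1).

Now H_k = ker ∂_k / im ∂_{k+1}, so:

  H_0: rank C_0 − rank ∂_1 = 8 − 7 = 1, and the invariant factors of ∂_1 are all 1, so H_0 = Z.
  H_1: rank ker ∂_1 − rank ∂_2 = (24 − 7) − 15 = 2, and the invariant factors of ∂_2 are all 1, so H_1 = Z^2.
  H_2: rank ker ∂_2 − rank ∂_3 = (16 − 15) − 0 = 1, and there is no ∂_3, so H_2 = Z.

H_0 ≅ Z,  H_1 ≅ Z^2,  H_2 ≅ Z.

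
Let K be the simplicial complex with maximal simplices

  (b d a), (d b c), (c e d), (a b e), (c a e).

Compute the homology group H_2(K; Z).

We work with the vertex ordering a < b < c < d < e. The simplices of K, each written with vertices in increasing order, are:

  0-simplices (5): a, b, c, d, e
  1-simplices (10): ab, ac, ad, ae, bc, bd, be, cd, ce, de
  2-simplices (5): abd, abe, ace, bcd, cde

Hence C_0 ≅ Z^5, C_1 ≅ Z^10, C_2 ≅ Z^5.

∂_1: C_1 → C_0 sends each edge [p,q] (with p < q) to q − p. For instance
  ∂bc = c − b.
This gives a 5×10 integer matrix of rank 4; reducing to Smith normal form yields diagonal entries (1,1,1,1).

The boundary map ∂_2: C_2 → C_1 maps a triangle to the signed sum of its edges. For instance
  ∂abe = be − ae + ab,
  ∂abd = bd − ad + ab.
The resulting 10×5 matrix has rank 5, and its Smith normal form has invariant factors (1,1,1,1,1).

Reading off H_k = ker ∂_k / im ∂_{k+1}:

  H_2: rank ker ∂_2 − rank ∂_3 = (5 − 5) − 0 = 0, and there is no ∂_3, so H_2 = 0.

H_2 ≅ 0.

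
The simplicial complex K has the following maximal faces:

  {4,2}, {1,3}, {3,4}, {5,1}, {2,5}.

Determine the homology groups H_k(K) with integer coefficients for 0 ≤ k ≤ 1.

Take the total order 1 < 2 < 3 < 4 < 5 on the vertex set. Then K (dimension 1) consists of the simplices:

  0-simplices (5): [1], [2], [3], [4], [5]
  1-simplices (5): [1,3], [1,5], [2,4], [2,5], [3,4]

Hence C_0 ≅ Z^5, C_1 ≅ Z^5.

Boundary ∂_1: C_1 → C_0 sends each edge [p,q] (with p < q) to q − p. For instance
  ∂[3,4] = [4] − [3].
This gives a 5×5 integer matrix of rank 4; reducing to Smith normal form yields diagonal entries (1,1,1,1).

From H_k ≅ ker(∂_k) / im(∂_{k+1}) we obtain:

  H_0: rank C_0 − rank ∂_1 = 5 − 4 = 1, and the invariant factors of ∂_1 are all 1, so H_0 ≅ Z.
  H_1: rank ker ∂_1 − rank ∂_2 = (5 − 4) − 0 = 1, and there is no ∂_2, so H_1 ≅ Z.

(K is a triangulation of the circle S^1.)

H_0 = Z,  H_1 = Z.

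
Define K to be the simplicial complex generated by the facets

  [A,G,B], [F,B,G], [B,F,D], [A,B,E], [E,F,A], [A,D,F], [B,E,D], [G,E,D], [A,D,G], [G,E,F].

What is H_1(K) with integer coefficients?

Take the total order A < B < D < E < F < G on the vertex set. Then K (dimension 2) consists of the simplices:

  0-simplices (6): A, B, D, E, F, G
  1-simplices (15): AB, AD, AE, AF, AG, BD, BE, BF, BG, DE, DF, DG, EF, EG, FG
  2-simplices (10): ABE, ABG, ADF, ADG, AEF, BDE, BDF, BFG, DEG, EFG

so the chain groups are C_0 ≅ Z^6, C_1 ≅ Z^15, C_2 ≅ Z^10.

∂_1: C_1 → C_0 sends each edge [p,q] (with p < q) to q − p.
The resulting 6×15 matrix has rank 5, and its Smith normal form has invariant factors (1,1,1,1,1).

The boundary map ∂_2: C_2 → C_1 acts by ∂[p,q,r] = [q,r] − [p,r] + [p,q]. For instance
  ∂ADF = DF − AF + AD,
  ∂ADG = DG − AG + AD.
The resulting 15×10 matrix has rank 10, and its Smith normal form has invariant factors (1,1,1,1,1,1,1,1,1,2).

Now H_k = ker ∂_k / im ∂_{k+1}, so:

  H_1: rank ker ∂_1 − rank ∂_2 = (15 − 5) − 10 = 0, and ∂_2 has invariant factor 2 > 1, so H_1 ≅ Z/2Z.

(K is a triangulation of the real projective plane RP^2.)

H_1 ≅ Z/2Z.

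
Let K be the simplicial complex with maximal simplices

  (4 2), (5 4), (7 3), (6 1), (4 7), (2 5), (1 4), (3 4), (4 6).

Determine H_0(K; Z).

Fix the vertex order 1 < 2 < 3 < 4 < 5 < 6 < 7 and write every simplex with vertices in increasing order. Then dim K = 1 and the simplices of K are:

  0-simplices (7): [1], [2], [3], [4], [5], [6], [7]
  1-simplices (9): [1,4], [1,6], [2,4], [2,5], [3,4], [3,7], [4,5], [4,6], [4,7]

giving chain groups C_0 ≅ Z^7, C_1 ≅ Z^9.

Boundary ∂_1: C_1 → C_0 maps an edge to its endpoints' difference, ∂[p,q] = q − p. For instance
  ∂[4,7] = [7] − [4].
The 7×9 boundary matrix has rank 6 and Smith normal form diag(1,1,1,1,1,1).

Now H_k = ker ∂_k / im ∂_{k+1}, so:

  H_0: rank C_0 − rank ∂_1 = 7 − 6 = 1, and the invariant factors of ∂_1 are all 1, so H_0 ≅ Z.

H_0 ≅ Z.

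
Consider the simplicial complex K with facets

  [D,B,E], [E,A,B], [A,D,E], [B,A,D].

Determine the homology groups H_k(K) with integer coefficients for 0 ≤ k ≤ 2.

Fix the vertex order A < B < D < E and write every simplex with vertices in increasing order. Then dim K = 2 and the simplices of K are:

  0-simplices (4): A, B, D, E
  1-simplices (6): AB, AD, AE, BD, BE, DE
  2-simplices (4): ABD, ABE, ADE, BDE

giving chain groups C_0 ≅ Z^4, C_1 ≅ Z^6, C_2 ≅ Z^4.

The boundary map ∂_1: C_1 → C_0 maps an edge to its endpoints' difference, ∂[p,q] = q − p. For instance
  ∂AD = D − A.
The resulting 4×6 matrix has rank 3, and its Smith normal form has invariant factors (1,1,1).

Boundary ∂_2: C_2 → C_1 acts by ∂[p,q,r] = [q,r] − [p,r] + [p,q]. For instance
  ∂BDE = DE − BE + BD,
  ∂ABD = BD − AD + AB.
The 6×4 boundary matrix has rank 3 and Smith normal form diag(1,1,1).

Reading off H_k = ker ∂_k / im ∂_{k+1}:

  H_0: rank C_0 − rank ∂_1 = 4 − 3 = 1, and the invariant factors of ∂_1 are all 1, so H_0 = Z.
  H_1: rank ker ∂_1 − rank ∂_2 = (6 − 3) − 3 = 0, and the invariant factors of ∂_2 are all 1, so H_1 = 0.
  H_2: rank ker ∂_2 − rank ∂_3 = (4 − 3) − 0 = 1, and there is no ∂_3, so H_2 = Z.

As a check, the Euler characteristic is 4 − 6 + 4 = 2, which agrees with 1 − 0 + 1 = 2.

H_0 ≅ Z,  H_1 = 0,  H_2 ≅ Z.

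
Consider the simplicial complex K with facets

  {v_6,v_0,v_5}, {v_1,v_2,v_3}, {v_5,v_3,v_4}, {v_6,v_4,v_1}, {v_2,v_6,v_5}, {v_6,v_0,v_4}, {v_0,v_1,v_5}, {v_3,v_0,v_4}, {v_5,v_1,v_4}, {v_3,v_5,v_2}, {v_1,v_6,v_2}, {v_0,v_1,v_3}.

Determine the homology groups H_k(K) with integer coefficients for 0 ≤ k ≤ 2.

H_0 = Z,  H_1 = Z/2Z,  H_2 = 0.

We work with the vertex ordering v_0 < v_1 < v_2 < v_3 < v_4 < v_5 < v_6. The simplices of K, each written with vertices in increasing order, are:

  0-simplices (7): [v_0], [v_1], [v_2], [v_3], [v_4], [v_5], [v_6]
  1-simplices (18): (18 of them)
  2-simplices (12): (12 of them)

Hence C_0 ≅ Z^7, C_1 ≅ Z^18, C_2 ≅ Z^12.

∂_1: C_1 → C_0 sends each edge [p,q] (with p < q) to q − p.
The resulting 7×18 matrix has rank 6, and its Smith normal form has invariant factors (1,1,1,1,1,1).

The boundary map ∂_2: C_2 → C_1 acts by ∂[p,q,r] = [q,r] − [p,r] + [p,q]. For instance
  ∂[v_3,v_4,v_5] = [v_4,v_5] − [v_3,v_5] + [v_3,v_4],
  ∂[v_2,v_5,v_6] = [v_5,v_6] − [v_2,v_6] + [v_2,v_5].
This gives a 18×12 integer matrix of rank 12; reducing to Smith normal form yields diagonal entries (1,1,1,1,1,1,1,1,1,1,1,2).

Reading off H_k = ker ∂_k / im ∂_{k+1}:

  H_0: rank C_0 − rank ∂_1 = 7 − 6 = 1, and the invariant factors of ∂_1 are all 1, so H_0 ≅ Z.
  H_1: rank ker ∂_1 − rank ∂_2 = (18 − 6) − 12 = 0, and ∂_2 has invariant factor 2 > 1, so H_1 ≅ Z/2Z.
  H_2: rank ker ∂_2 − rank ∂_3 = (12 − 12) − 0 = 0, and there is no ∂_3, so H_2 ≅ 0.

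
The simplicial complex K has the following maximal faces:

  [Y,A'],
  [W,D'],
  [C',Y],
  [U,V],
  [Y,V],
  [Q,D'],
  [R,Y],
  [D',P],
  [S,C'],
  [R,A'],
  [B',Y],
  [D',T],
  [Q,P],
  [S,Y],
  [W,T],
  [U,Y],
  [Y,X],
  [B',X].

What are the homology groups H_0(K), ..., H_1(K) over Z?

K has 14 vertices, 18 edges.
rank ∂_0 = 0, rank ∂_1 = 12 ⇒ b_0 = 14 − 0 − 12 = 2; all invariant factors of ∂_1 are 1 so no torsion. So H_0 = Z^2.
rank ∂_1 = 12, rank ∂_2 = 0 ⇒ b_1 = 18 − 12 − 0 = 6. So H_1 = Z^6.

H_0 = Z^2,  H_1 = Z^6.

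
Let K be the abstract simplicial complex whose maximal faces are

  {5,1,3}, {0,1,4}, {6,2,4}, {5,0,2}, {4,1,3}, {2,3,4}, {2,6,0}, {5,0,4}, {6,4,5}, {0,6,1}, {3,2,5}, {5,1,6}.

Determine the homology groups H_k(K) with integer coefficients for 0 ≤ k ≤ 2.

H_0 = Z,  H_1 = Z/2,  H_2 = 0.

Fix the vertex order 0 < 1 < 2 < 3 < 4 < 5 < 6 and write every simplex with vertices in increasing order. Then dim K = 2 and the simplices of K are:

  0-simplices (7): [0], [1], [2], [3], [4], [5], [6]
  1-simplices (18): [0,1], [0,2], [0,4], [0,5], [0,6], [1,3], [1,4], [1,5], [1,6], [2,3], [2,4], [2,5], [2,6], [3,4], [3,5], [4,5], [4,6], [5,6]
  2-simplices (12): [0,1,4], [0,1,6], [0,2,5], [0,2,6], [0,4,5], [1,3,4], [1,3,5], [1,5,6], [2,3,4], [2,3,5], [2,4,6], [4,5,6]

giving chain groups C_0 ≅ Z^7, C_1 ≅ Z^18, C_2 ≅ Z^12.

Boundary ∂_1: C_1 → C_0 is given by ∂[p,q] = [q] − [p].
The resulting 7×18 matrix has rank 6, and its Smith normal form has invariant factors (1,1,1,1,1,1).

∂_2: C_2 → C_1 maps a triangle to the signed sum of its edges. For instance
  ∂[0,2,6] = [2,6] − [0,6] + [0,2],
  ∂[2,3,4] = [3,4] − [2,4] + [2,3].
The 18×12 boundary matrix has rank 12 and Smith normal form diag(1,1,1,1,1,1,1,1,1,1,1,2).

Now H_k = ker ∂_k / im ∂_{k+1}, so:

  H_0: rank C_0 − rank ∂_1 = 7 − 6 = 1, and the invariant factors of ∂_1 are all 1, so H_0 ≅ Z.
  H_1: rank ker ∂_1 − rank ∂_2 = (18 − 6) − 12 = 0, and ∂_2 has invariant factor 2 > 1, so H_1 ≅ Z/2.
  H_2: rank ker ∂_2 − rank ∂_3 = (12 − 12) − 0 = 0, and there is no ∂_3, so H_2 ≅ 0.

As a check, the Euler characteristic is 7 − 18 + 12 = 1, which agrees with 1 − 0 + 0 = 1.
(K is a triangulation of the real projective plane RP^2.)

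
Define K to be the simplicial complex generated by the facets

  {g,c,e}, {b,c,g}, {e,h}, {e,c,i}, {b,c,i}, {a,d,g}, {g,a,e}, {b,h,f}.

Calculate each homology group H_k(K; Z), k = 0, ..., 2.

H_0 ≅ Z,  H_1 ≅ Z,  H_2 = 0.

Take the total order a < b < c < d < e < f < g < h < i on the vertex set. Then K (dimension 2) consists of the simplices:

  0-simplices (9): a, b, c, d, e, f, g, h, i
  1-simplices (16): ad, ae, ag, bc, bf, bg, bh, bi, ce, cg, ci, dg, eg, eh, ei, fh
  2-simplices (7): adg, aeg, bcg, bci, bfh, ceg, cei

Hence C_0 ≅ Z^9, C_1 ≅ Z^16, C_2 ≅ Z^7.

∂_1: C_1 → C_0 maps an edge to its endpoints' difference, ∂[p,q] = q − p. For instance
  ∂bi = i − b.
The resulting 9×16 matrix has rank 8, and its Smith normal form has invariant factors (1,1,1,1,1,1,1,1).

∂_2: C_2 → C_1 sends each 2-simplex [p,q,r] to [q,r] − [p,r] + [p,q]. For instance
  ∂cei = ei − ci + ce,
  ∂adg = dg − ag + ad.
As a 16×7 matrix over Z this has rank 7, with invariant factors (1,1,1,1,1,1,1).

Computing H_k = (kernel of ∂_k) / (image of ∂_{k+1}):

  H_0: rank C_0 − rank ∂_1 = 9 − 8 = 1, and the invariant factors of ∂_1 are all 1, so H_0 ≅ Z.
  H_1: rank ker ∂_1 − rank ∂_2 = (16 − 8) − 7 = 1, and the invariant factors of ∂_2 are all 1, so H_1 ≅ Z.
  H_2: rank ker ∂_2 − rank ∂_3 = (7 − 7) − 0 = 0, and there is no ∂_3, so H_2 ≅ 0.

As a check, the Euler characteristic is 9 − 16 + 7 = 0, which agrees with 1 − 1 + 0 = 0.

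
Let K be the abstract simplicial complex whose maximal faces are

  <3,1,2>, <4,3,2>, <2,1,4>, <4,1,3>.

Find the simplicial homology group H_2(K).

H_2 = Z.

Fix the vertex order 1 < 2 < 3 < 4 and write every simplex with vertices in increasing order. Then dim K = 2 and the simplices of K are:

  0-simplices (4): [1], [2], [3], [4]
  1-simplices (6): [1,2], [1,3], [1,4], [2,3], [2,4], [3,4]
  2-simplices (4): [1,2,3], [1,2,4], [1,3,4], [2,3,4]

so the chain groups are C_0 ≅ Z^4, C_1 ≅ Z^6, C_2 ≅ Z^4.

Boundary ∂_1: C_1 → C_0 sends each edge [p,q] (with p < q) to q − p. For instance
  ∂[2,3] = [3] − [2].
This gives a 4×6 integer matrix of rank 3; reducing to Smith normal form yields diagonal entries (1,1,1).

∂_2: C_2 → C_1 acts by ∂[p,q,r] = [q,r] − [p,r] + [p,q]. For instance
  ∂[1,2,4] = [2,4] − [1,4] + [1,2],
  ∂[1,3,4] = [3,4] − [1,4] + [1,3].
As a 6×4 matrix over Z this has rank 3, with invariant factors (1,1,1).

From H_k ≅ ker(∂_k) / im(∂_{k+1}) we obtain:

  H_2: rank ker ∂_2 − rank ∂_3 = (4 − 3) − 0 = 1, and there is no ∂_3, so H_2 ≅ Z.

(K is a triangulation of the 2-sphere S^2.)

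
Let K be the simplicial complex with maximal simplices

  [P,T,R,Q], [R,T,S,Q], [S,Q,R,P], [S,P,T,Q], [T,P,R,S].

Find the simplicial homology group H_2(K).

Fix the vertex order P < Q < R < S < T and write every simplex with vertices in increasing order. Then dim K = 3 and the simplices of K are:

  0-simplices (5): P, Q, R, S, T
  1-simplices (10): PQ, PR, PS, PT, QR, QS, QT, RS, RT, ST
  2-simplices (10): PQR, PQS, PQT, PRS, PRT, PST, QRS, QRT, QST, RST
  3-simplices (5): PQRS, PQRT, PQST, PRST, QRST

giving chain groups C_0 ≅ Z^5, C_1 ≅ Z^10, C_2 ≅ Z^10, C_3 ≅ Z^5.

∂_1: C_1 → C_0 sends each edge [p,q] (with p < q) to q − p. For instance
  ∂PR = R − P.
This gives a 5×10 integer matrix of rank 4; reducing to Smith normal form yields diagonal entries (1,1,1,1).

∂_2: C_2 → C_1 sends each 2-simplex [p,q,r] to [q,r] − [p,r] + [p,q]. For instance
  ∂PQS = QS − PS + PQ,
  ∂PRT = RT − PT + PR.
The 10×10 boundary matrix has rank 6 and Smith normal form diag(1,1,1,1,1,1).

Boundary ∂_3: C_3 → C_2 sends each 3-simplex σ to the alternating sum Σ_i (−1)^i (σ with its i-th vertex removed). For instance
  ∂PQST = QST − PST + PQT − PQS,
  ∂PRST = RST − PST + PRT − PRS.
The 10×5 boundary matrix has rank 4 and Smith normal form diag(1,1,1,1).

Computing H_k = (kernel of ∂_k) / (image of ∂_{k+1}):

  H_2: rank ker ∂_2 − rank ∂_3 = (10 − 6) − 4 = 0, and the invariant factors of ∂_3 are all 1, so H_2 ≅ 0.

(K is a triangulation of the 3-sphere S^3.)

H_2 ≅ 0.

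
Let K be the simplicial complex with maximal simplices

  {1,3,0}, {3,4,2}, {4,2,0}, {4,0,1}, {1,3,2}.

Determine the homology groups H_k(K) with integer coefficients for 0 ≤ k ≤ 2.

Take the total order 0 < 1 < 2 < 3 < 4 on the vertex set. Then K (dimension 2) consists of the simplices:

  0-simplices (5): [0], [1], [2], [3], [4]
  1-simplices (10): [0,1], [0,2], [0,3], [0,4], [1,2], [1,3], [1,4], [2,3], [2,4], [3,4]
  2-simplices (5): [0,1,3], [0,1,4], [0,2,4], [1,2,3], [2,3,4]

giving chain groups C_0 ≅ Z^5, C_1 ≅ Z^10, C_2 ≅ Z^5.

∂_1: C_1 → C_0 sends each edge [p,q] (with p < q) to q − p. For instance
  ∂[3,4] = [4] − [3].
The resulting 5×10 matrix has rank 4, and its Smith normal form has invariant factors (1,1,1,1).

Boundary ∂_2: C_2 → C_1 maps a triangle to the signed sum of its edges. For instance
  ∂[0,1,3] = [1,3] − [0,3] + [0,1],
  ∂[2,3,4] = [3,4] − [2,4] + [2,3].
As a 10×5 matrix over Z this has rank 5, with invariant factors (1,1,1,1,1).

Reading off H_k = ker ∂_k / im ∂_{k+1}:

  H_0: rank C_0 − rank ∂_1 = 5 − 4 = 1, and the invariant factors of ∂_1 are all 1, so H_0 = Z.
  H_1: rank ker ∂_1 − rank ∂_2 = (10 − 4) − 5 = 1, and the invariant factors of ∂_2 are all 1, so H_1 = Z.
  H_2: rank ker ∂_2 − rank ∂_3 = (5 − 5) − 0 = 0, and there is no ∂_3, so H_2 = 0.

(K is a triangulation of the Möbius band.)

H_0 ≅ Z,  H_1 ≅ Z,  H_2 = 0.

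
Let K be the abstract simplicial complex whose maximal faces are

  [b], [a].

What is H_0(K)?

Order the vertices as a < b. Listing each simplex with vertices in this order, K has dimension 0 with simplices:

  0-simplices (2): a, b

giving chain groups C_0 ≅ Z^2.

Computing H_k = (kernel of ∂_k) / (image of ∂_{k+1}):

  H_0: rank C_0 − rank ∂_1 = 2 − 0 = 2, and there is no ∂_1, so H_0 ≅ Z^2.

H_0 = Z^2.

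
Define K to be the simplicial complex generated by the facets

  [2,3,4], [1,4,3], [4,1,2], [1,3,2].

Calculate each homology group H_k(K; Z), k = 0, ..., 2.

H_0 ≅ Z,  H_1 = 0,  H_2 ≅ Z.

Fix the vertex order 1 < 2 < 3 < 4 and write every simplex with vertices in increasing order. Then dim K = 2 and the simplices of K are:

  0-simplices (4): [1], [2], [3], [4]
  1-simplices (6): [1,2], [1,3], [1,4], [2,3], [2,4], [3,4]
  2-simplices (4): [1,2,3], [1,2,4], [1,3,4], [2,3,4]

so the chain groups are C_0 ≅ Z^4, C_1 ≅ Z^6, C_2 ≅ Z^4.

The boundary map ∂_1: C_1 → C_0 maps an edge to its endpoints' difference, ∂[p,q] = q − p.
The resulting 4×6 matrix has rank 3, and its Smith normal form has invariant factors (1,1,1).

The boundary map ∂_2: C_2 → C_1 sends each 2-simplex [p,q,r] to [q,r] − [p,r] + [p,q]. For instance
  ∂[1,2,3] = [2,3] − [1,3] + [1,2],
  ∂[1,2,4] = [2,4] − [1,4] + [1,2].
As a 6×4 matrix over Z this has rank 3, with invariant factors (1,1,1).

Computing H_k = (kernel of ∂_k) / (image of ∂_{k+1}):

  H_0: rank C_0 − rank ∂_1 = 4 − 3 = 1, and the invariant factors of ∂_1 are all 1, so H_0 = Z.
  H_1: rank ker ∂_1 − rank ∂_2 = (6 − 3) − 3 = 0, and the invariant factors of ∂_2 are all 1, so H_1 = 0.
  H_2: rank ker ∂_2 − rank ∂_3 = (4 − 3) − 0 = 1, and there is no ∂_3, so H_2 = Z.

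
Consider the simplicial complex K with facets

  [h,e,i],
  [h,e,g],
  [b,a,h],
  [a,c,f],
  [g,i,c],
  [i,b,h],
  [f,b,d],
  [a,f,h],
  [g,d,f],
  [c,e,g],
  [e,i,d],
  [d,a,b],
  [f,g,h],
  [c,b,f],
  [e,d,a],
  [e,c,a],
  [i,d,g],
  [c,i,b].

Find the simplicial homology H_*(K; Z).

We work with the vertex ordering a < b < c < d < e < f < g < h < i. The simplices of K, each written with vertices in increasing order, are:

  0-simplices (9): a, b, c, d, e, f, g, h, i
  1-simplices (27): ab, ac, ad, ae, af, ah, bc, bd, bf, bh, bi, ce, cf, cg, ci, de, df, dg, di, eg, eh, ei, fg, fh, gh, gi, hi
  2-simplices (18): abd, abh, ace, acf, ade, afh, bcf, bci, bdf, bhi, ceg, cgi, dei, dfg, dgi, egh, ehi, fgh

Hence C_0 ≅ Z^9, C_1 ≅ Z^27, C_2 ≅ Z^18.

Boundary ∂_1: C_1 → C_0 maps an edge to its endpoints' difference, ∂[p,q] = q − p.
This gives a 9×27 integer matrix of rank 8; reducing to Smith normal form yields diagonal entries (1,1,1,1,1,1,1,1).

The boundary map ∂_2: C_2 → C_1 maps a triangle to the signed sum of its edges. For instance
  ∂ehi = hi − ei + eh,
  ∂ceg = eg − cg + ce.
The resulting 27×18 matrix has rank 18, and its Smith normal form has invariant factors (1,1,1,1,1,1,1,1,1,1,1,1,1,1,1,1,1,2).

Now H_k = ker ∂_k / im ∂_{k+1}, so:

  H_0: rank C_0 − rank ∂_1 = 9 − 8 = 1, and the invariant factors of ∂_1 are all 1, so H_0 ≅ Z.
  H_1: rank ker ∂_1 − rank ∂_2 = (27 − 8) − 18 = 1, and ∂_2 has invariant factor 2 > 1, so H_1 ≅ Z ⊕ Z_2.
  H_2: rank ker ∂_2 − rank ∂_3 = (18 − 18) − 0 = 0, and there is no ∂_3, so H_2 ≅ 0.

(K is a triangulation of the Klein bottle.)

H_0 = Z,  H_1 = Z ⊕ Z_2,  H_2 = 0.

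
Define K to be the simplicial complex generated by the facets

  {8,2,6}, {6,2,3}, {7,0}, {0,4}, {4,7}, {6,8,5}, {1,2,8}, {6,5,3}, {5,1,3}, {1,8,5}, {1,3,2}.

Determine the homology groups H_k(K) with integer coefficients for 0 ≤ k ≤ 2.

H_0 = Z^2,  H_1 = Z,  H_2 = Z.

We work with the vertex ordering 0 < 1 < 2 < 3 < 4 < 5 < 6 < 7 < 8. The simplices of K, each written with vertices in increasing order, are:

  0-simplices (9): [0], [1], [2], [3], [4], [5], [6], [7], [8]
  1-simplices (15): [0,4], [0,7], [1,2], [1,3], [1,5], [1,8], [2,3], [2,6], [2,8], [3,5], [3,6], [4,7], [5,6], [5,8], [6,8]
  2-simplices (8): [1,2,3], [1,2,8], [1,3,5], [1,5,8], [2,3,6], [2,6,8], [3,5,6], [5,6,8]

so the chain groups are C_0 ≅ Z^9, C_1 ≅ Z^15, C_2 ≅ Z^8.

∂_1: C_1 → C_0 maps an edge to its endpoints' difference, ∂[p,q] = q − p.
This gives a 9×15 integer matrix of rank 7; reducing to Smith normal form yields diagonal entries (1,1,1,1,1,1,1).

The boundary map ∂_2: C_2 → C_1 acts by ∂[p,q,r] = [q,r] − [p,r] + [p,q]. For instance
  ∂[1,5,8] = [5,8] − [1,8] + [1,5],
  ∂[1,2,8] = [2,8] − [1,8] + [1,2].
The 15×8 boundary matrix has rank 7 and Smith normal form diag(1,1,1,1,1,1,1).

From H_k ≅ ker(∂_k) / im(∂_{k+1}) we obtain:

  H_0: rank C_0 − rank ∂_1 = 9 − 7 = 2, and the invariant factors of ∂_1 are all 1, so H_0 = Z^2.
  H_1: rank ker ∂_1 − rank ∂_2 = (15 − 7) − 7 = 1, and the invariant factors of ∂_2 are all 1, so H_1 = Z.
  H_2: rank ker ∂_2 − rank ∂_3 = (8 − 7) − 0 = 1, and there is no ∂_3, so H_2 = Z.

As a check, the Euler characteristic is 9 − 15 + 8 = 2, which agrees with 2 − 1 + 1 = 2.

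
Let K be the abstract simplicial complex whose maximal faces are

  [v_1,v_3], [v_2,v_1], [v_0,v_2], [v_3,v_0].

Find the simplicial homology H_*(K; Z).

K has 4 vertices, 4 edges.
rank ∂_0 = 0, rank ∂_1 = 3 ⇒ b_0 = 4 − 0 − 3 = 1; all invariant factors of ∂_1 are 1 so no torsion. So H_0 ≅ Z.
rank ∂_1 = 3, rank ∂_2 = 0 ⇒ b_1 = 4 − 3 − 0 = 1. So H_1 ≅ Z.

H_0 = Z,  H_1 = Z.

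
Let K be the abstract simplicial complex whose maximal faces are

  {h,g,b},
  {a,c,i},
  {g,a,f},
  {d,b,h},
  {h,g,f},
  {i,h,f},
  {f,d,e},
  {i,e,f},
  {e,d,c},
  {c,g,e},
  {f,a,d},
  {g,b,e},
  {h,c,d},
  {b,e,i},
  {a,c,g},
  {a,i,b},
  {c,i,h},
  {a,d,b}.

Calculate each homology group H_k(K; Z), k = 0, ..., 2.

We work with the vertex ordering a < b < c < d < e < f < g < h < i. The simplices of K, each written with vertices in increasing order, are:

  0-simplices (9): a, b, c, d, e, f, g, h, i
  1-simplices (27): ab, ac, ad, af, ag, ai, bd, be, bg, bh, bi, cd, ce, cg, ch, ci, de, df, dh, ef, eg, ei, fg, fh, fi, gh, hi
  2-simplices (18): abd, abi, acg, aci, adf, afg, bdh, beg, bei, bgh, cde, cdh, ceg, chi, def, efi, fgh, fhi

Hence C_0 ≅ Z^9, C_1 ≅ Z^27, C_2 ≅ Z^18.

Boundary ∂_1: C_1 → C_0 is given by ∂[p,q] = [q] − [p].
The 9×27 boundary matrix has rank 8 and Smith normal form diag(1,1,1,1,1,1,1,1).

The boundary map ∂_2: C_2 → C_1 maps a triangle to the signed sum of its edges. For instance
  ∂abd = bd − ad + ab,
  ∂bdh = dh − bh + bd.
This gives a 27×18 integer matrix of rank 17; reducing to Smith normal form yields diagonal entries (1,1,1,1,1,1,1,1,1,1,1,1,1,1,1,1,1).

Computing H_k = (kernel of ∂_k) / (image of ∂_{k+1}):

  H_0: rank C_0 − rank ∂_1 = 9 − 8 = 1, and the invariant factors of ∂_1 are all 1, so H_0 ≅ Z.
  H_1: rank ker ∂_1 − rank ∂_2 = (27 − 8) − 17 = 2, and the invariant factors of ∂_2 are all 1, so H_1 ≅ Z^2.
  H_2: rank ker ∂_2 − rank ∂_3 = (18 − 17) − 0 = 1, and there is no ∂_3, so H_2 ≅ Z.

H_0 ≅ Z,  H_1 ≅ Z^2,  H_2 ≅ Z.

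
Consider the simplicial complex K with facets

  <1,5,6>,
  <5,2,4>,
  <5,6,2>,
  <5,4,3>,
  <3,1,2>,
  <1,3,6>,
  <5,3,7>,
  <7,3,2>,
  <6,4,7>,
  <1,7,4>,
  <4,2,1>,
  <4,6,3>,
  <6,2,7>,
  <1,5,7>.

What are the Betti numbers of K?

K has 7 vertices, 21 edges, 14 triangles.
rank ∂_0 = 0, rank ∂_1 = 6 ⇒ b_0 = 7 − 0 − 6 = 1; all invariant factors of ∂_1 are 1 so no torsion. So H_0 = Z.
rank ∂_1 = 6, rank ∂_2 = 13 ⇒ b_1 = 21 − 6 − 13 = 2; all invariant factors of ∂_2 are 1 so no torsion. So H_1 = Z^2.
rank ∂_2 = 13, rank ∂_3 = 0 ⇒ b_2 = 14 − 13 − 0 = 1. So H_2 = Z.

b_0 = 1, b_1 = 2, b_2 = 1.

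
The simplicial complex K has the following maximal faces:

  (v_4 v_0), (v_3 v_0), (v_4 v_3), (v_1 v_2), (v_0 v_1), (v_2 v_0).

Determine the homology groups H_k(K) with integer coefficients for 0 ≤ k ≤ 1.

H_0 = Z,  H_1 = Z^2.

K has 5 vertices, 6 edges.
rank ∂_0 = 0, rank ∂_1 = 4 ⇒ b_0 = 5 − 0 − 4 = 1; all invariant factors of ∂_1 are 1 so no torsion. So H_0 = Z.
rank ∂_1 = 4, rank ∂_2 = 0 ⇒ b_1 = 6 − 4 − 0 = 2. So H_1 = Z^2.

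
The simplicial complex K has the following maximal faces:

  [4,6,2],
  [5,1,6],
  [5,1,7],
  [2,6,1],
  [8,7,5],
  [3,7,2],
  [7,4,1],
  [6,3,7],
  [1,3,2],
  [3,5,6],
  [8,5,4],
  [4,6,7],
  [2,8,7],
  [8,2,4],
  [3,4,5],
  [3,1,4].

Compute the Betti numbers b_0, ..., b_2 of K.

Fix the vertex order 1 < 2 < 3 < 4 < 5 < 6 < 7 < 8 and write every simplex with vertices in increasing order. Then dim K = 2 and the simplices of K are:

  0-simplices (8): [1], [2], [3], [4], [5], [6], [7], [8]
  1-simplices (24): (24 of them)
  2-simplices (16): [1,2,3], [1,2,6], [1,3,4], [1,4,7], [1,5,6], [1,5,7], [2,3,7], [2,4,6], [2,4,8], [2,7,8], [3,4,5], [3,5,6], [3,6,7], [4,5,8], [4,6,7], [5,7,8]

so the chain groups are C_0 ≅ Z^8, C_1 ≅ Z^24, C_2 ≅ Z^16.

∂_1: C_1 → C_0 maps an edge to its endpoints' difference, ∂[p,q] = q − p.
The 8×24 boundary matrix has rank 7 and Smith normal form diag(1,1,1,1,1,1,1).

∂_2: C_2 → C_1 acts by ∂[p,q,r] = [q,r] − [p,r] + [p,q]. For instance
  ∂[3,6,7] = [6,7] − [3,7] + [3,6],
  ∂[1,5,7] = [5,7] − [1,7] + [1,5].
The 24×16 boundary matrix has rank 15 and Smith normal form diag(1,1,1,1,1,1,1,1,1,1,1,1,1,1,1).

From H_k ≅ ker(∂_k) / im(∂_{k+1}) we obtain:

  H_0: rank C_0 − rank ∂_1 = 8 − 7 = 1, and the invariant factors of ∂_1 are all 1, so H_0 = Z.
  H_1: rank ker ∂_1 − rank ∂_2 = (24 − 7) − 15 = 2, and the invariant factors of ∂_2 are all 1, so H_1 = Z^2.
  H_2: rank ker ∂_2 − rank ∂_3 = (16 − 15) − 0 = 1, and there is no ∂_3, so H_2 = Z.

(K is a triangulation of the torus T^2.)

Hence the Betti numbers are b_0 = 1, b_1 = 2, b_2 = 1.

b_0 = 1, b_1 = 2, b_2 = 1.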